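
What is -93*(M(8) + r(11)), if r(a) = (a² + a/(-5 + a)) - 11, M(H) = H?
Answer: -22289/2 ≈ -11145.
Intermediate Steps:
r(a) = -11 + a² + a/(-5 + a) (r(a) = (a² + a/(-5 + a)) - 11 = -11 + a² + a/(-5 + a))
-93*(M(8) + r(11)) = -93*(8 + (55 + 11³ - 10*11 - 5*11²)/(-5 + 11)) = -93*(8 + (55 + 1331 - 110 - 5*121)/6) = -93*(8 + (55 + 1331 - 110 - 605)/6) = -93*(8 + (⅙)*671) = -93*(8 + 671/6) = -93*719/6 = -22289/2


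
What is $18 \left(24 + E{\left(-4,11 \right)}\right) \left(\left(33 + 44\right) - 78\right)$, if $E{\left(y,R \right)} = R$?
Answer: $-630$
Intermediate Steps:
$18 \left(24 + E{\left(-4,11 \right)}\right) \left(\left(33 + 44\right) - 78\right) = 18 \left(24 + 11\right) \left(\left(33 + 44\right) - 78\right) = 18 \cdot 35 \left(77 - 78\right) = 18 \cdot 35 \left(-1\right) = 18 \left(-35\right) = -630$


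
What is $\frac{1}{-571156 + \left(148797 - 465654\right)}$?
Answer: $- \frac{1}{888013} \approx -1.1261 \cdot 10^{-6}$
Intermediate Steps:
$\frac{1}{-571156 + \left(148797 - 465654\right)} = \frac{1}{-571156 - 316857} = \frac{1}{-888013} = - \frac{1}{888013}$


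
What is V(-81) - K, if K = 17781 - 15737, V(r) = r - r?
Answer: -2044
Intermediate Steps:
V(r) = 0
K = 2044
V(-81) - K = 0 - 1*2044 = 0 - 2044 = -2044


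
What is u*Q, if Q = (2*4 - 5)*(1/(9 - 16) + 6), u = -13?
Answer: -1599/7 ≈ -228.43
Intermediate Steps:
Q = 123/7 (Q = (8 - 5)*(1/(-7) + 6) = 3*(-⅐ + 6) = 3*(41/7) = 123/7 ≈ 17.571)
u*Q = -13*123/7 = -1599/7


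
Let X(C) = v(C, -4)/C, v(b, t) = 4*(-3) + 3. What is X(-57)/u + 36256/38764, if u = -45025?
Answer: 704908757/753673475 ≈ 0.93530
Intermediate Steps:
v(b, t) = -9 (v(b, t) = -12 + 3 = -9)
X(C) = -9/C
X(-57)/u + 36256/38764 = -9/(-57)/(-45025) + 36256/38764 = -9*(-1/57)*(-1/45025) + 36256*(1/38764) = (3/19)*(-1/45025) + 824/881 = -3/855475 + 824/881 = 704908757/753673475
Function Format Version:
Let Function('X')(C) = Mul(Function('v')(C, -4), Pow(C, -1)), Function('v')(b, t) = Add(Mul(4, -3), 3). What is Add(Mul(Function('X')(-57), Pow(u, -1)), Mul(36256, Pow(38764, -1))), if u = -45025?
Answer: Rational(704908757, 753673475) ≈ 0.93530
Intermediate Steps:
Function('v')(b, t) = -9 (Function('v')(b, t) = Add(-12, 3) = -9)
Function('X')(C) = Mul(-9, Pow(C, -1))
Add(Mul(Function('X')(-57), Pow(u, -1)), Mul(36256, Pow(38764, -1))) = Add(Mul(Mul(-9, Pow(-57, -1)), Pow(-45025, -1)), Mul(36256, Pow(38764, -1))) = Add(Mul(Mul(-9, Rational(-1, 57)), Rational(-1, 45025)), Mul(36256, Rational(1, 38764))) = Add(Mul(Rational(3, 19), Rational(-1, 45025)), Rational(824, 881)) = Add(Rational(-3, 855475), Rational(824, 881)) = Rational(704908757, 753673475)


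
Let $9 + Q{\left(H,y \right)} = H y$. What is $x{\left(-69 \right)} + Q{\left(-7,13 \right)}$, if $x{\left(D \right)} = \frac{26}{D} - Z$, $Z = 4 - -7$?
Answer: $- \frac{7685}{69} \approx -111.38$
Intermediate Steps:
$Z = 11$ ($Z = 4 + 7 = 11$)
$Q{\left(H,y \right)} = -9 + H y$
$x{\left(D \right)} = -11 + \frac{26}{D}$ ($x{\left(D \right)} = \frac{26}{D} - 11 = -11 + \frac{26}{D}$)
$x{\left(-69 \right)} + Q{\left(-7,13 \right)} = \left(-11 + \frac{26}{-69}\right) - 100 = \left(-11 + 26 \left(- \frac{1}{69}\right)\right) - 100 = \left(-11 - \frac{26}{69}\right) - 100 = - \frac{785}{69} - 100 = - \frac{7685}{69}$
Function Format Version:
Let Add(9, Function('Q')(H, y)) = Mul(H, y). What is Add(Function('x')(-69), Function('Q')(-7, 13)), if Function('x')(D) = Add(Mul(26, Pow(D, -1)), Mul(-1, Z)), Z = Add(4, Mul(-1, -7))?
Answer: Rational(-7685, 69) ≈ -111.38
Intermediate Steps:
Z = 11 (Z = Add(4, 7) = 11)
Function('Q')(H, y) = Add(-9, Mul(H, y))
Function('x')(D) = Add(-11, Mul(26, Pow(D, -1))) (Function('x')(D) = Add(Mul(26, Pow(D, -1)), Mul(-1, 11)) = Add(Mul(26, Pow(D, -1)), -11) = Add(-11, Mul(26, Pow(D, -1))))
Add(Function('x')(-69), Function('Q')(-7, 13)) = Add(Add(-11, Mul(26, Pow(-69, -1))), Add(-9, Mul(-7, 13))) = Add(Add(-11, Mul(26, Rational(-1, 69))), Add(-9, -91)) = Add(Add(-11, Rational(-26, 69)), -100) = Add(Rational(-785, 69), -100) = Rational(-7685, 69)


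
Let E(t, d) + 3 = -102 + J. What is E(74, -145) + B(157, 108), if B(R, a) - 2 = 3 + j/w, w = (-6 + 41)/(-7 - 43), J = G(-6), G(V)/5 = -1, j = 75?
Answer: -1485/7 ≈ -212.14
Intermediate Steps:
G(V) = -5 (G(V) = 5*(-1) = -5)
J = -5
w = -7/10 (w = 35/(-50) = 35*(-1/50) = -7/10 ≈ -0.70000)
E(t, d) = -110 (E(t, d) = -3 + (-102 - 5) = -3 - 107 = -110)
B(R, a) = -715/7 (B(R, a) = 2 + (3 + 75/(-7/10)) = 2 + (3 + 75*(-10/7)) = 2 + (3 - 750/7) = 2 - 729/7 = -715/7)
E(74, -145) + B(157, 108) = -110 - 715/7 = -1485/7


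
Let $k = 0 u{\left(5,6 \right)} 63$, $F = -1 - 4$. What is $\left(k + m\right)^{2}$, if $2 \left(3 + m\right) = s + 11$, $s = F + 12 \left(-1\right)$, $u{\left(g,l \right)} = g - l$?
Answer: $36$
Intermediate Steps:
$F = -5$
$s = -17$ ($s = -5 + 12 \left(-1\right) = -5 - 12 = -17$)
$m = -6$ ($m = -3 + \frac{-17 + 11}{2} = -3 + \frac{1}{2} \left(-6\right) = -3 - 3 = -6$)
$k = 0$ ($k = 0 \left(5 - 6\right) 63 = 0 \left(-1\right) 63 = 0 \cdot 63 = 0$)
$\left(k + m\right)^{2} = \left(0 - 6\right)^{2} = \left(-6\right)^{2} = 36$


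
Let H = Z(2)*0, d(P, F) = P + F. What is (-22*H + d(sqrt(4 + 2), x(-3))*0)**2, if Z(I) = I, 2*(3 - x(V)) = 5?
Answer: 0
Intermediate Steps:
x(V) = 1/2 (x(V) = 3 - 1/2*5 = 3 - 5/2 = 1/2)
d(P, F) = F + P
H = 0 (H = 2*0 = 0)
(-22*H + d(sqrt(4 + 2), x(-3))*0)**2 = (-22*0 + (1/2 + sqrt(4 + 2))*0)**2 = (0 + (1/2 + sqrt(6))*0)**2 = (0 + 0)**2 = 0**2 = 0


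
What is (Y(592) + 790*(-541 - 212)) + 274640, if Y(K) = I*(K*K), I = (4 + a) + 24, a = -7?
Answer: 7039514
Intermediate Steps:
I = 21 (I = (4 - 7) + 24 = -3 + 24 = 21)
Y(K) = 21*K² (Y(K) = 21*(K*K) = 21*K²)
(Y(592) + 790*(-541 - 212)) + 274640 = (21*592² + 790*(-541 - 212)) + 274640 = (21*350464 + 790*(-753)) + 274640 = (7359744 - 594870) + 274640 = 6764874 + 274640 = 7039514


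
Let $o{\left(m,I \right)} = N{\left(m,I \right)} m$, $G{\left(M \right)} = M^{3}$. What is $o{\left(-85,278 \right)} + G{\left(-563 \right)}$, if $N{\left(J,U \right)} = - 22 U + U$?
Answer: $-177957317$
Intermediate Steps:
$N{\left(J,U \right)} = - 21 U$
$o{\left(m,I \right)} = - 21 I m$
$o{\left(-85,278 \right)} + G{\left(-563 \right)} = \left(-21\right) 278 \left(-85\right) + \left(-563\right)^{3} = 496230 - 178453547 = -177957317$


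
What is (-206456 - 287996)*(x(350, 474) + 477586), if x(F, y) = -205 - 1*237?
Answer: -235924805088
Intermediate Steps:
x(F, y) = -442 (x(F, y) = -205 - 237 = -442)
(-206456 - 287996)*(x(350, 474) + 477586) = (-206456 - 287996)*(-442 + 477586) = -494452*477144 = -235924805088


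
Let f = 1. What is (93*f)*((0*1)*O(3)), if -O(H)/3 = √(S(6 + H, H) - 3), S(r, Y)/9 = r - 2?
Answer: 0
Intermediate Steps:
S(r, Y) = -18 + 9*r (S(r, Y) = 9*(r - 2) = 9*(-2 + r) = -18 + 9*r)
O(H) = -3*√(33 + 9*H) (O(H) = -3*√((-18 + 9*(6 + H)) - 3) = -3*√((-18 + (54 + 9*H)) - 3) = -3*√((36 + 9*H) - 3) = -3*√(33 + 9*H))
(93*f)*((0*1)*O(3)) = (93*1)*((0*1)*(-3*√(33 + 9*3))) = 93*(0*(-3*√(33 + 27))) = 93*(0*(-6*√15)) = 93*0 = 0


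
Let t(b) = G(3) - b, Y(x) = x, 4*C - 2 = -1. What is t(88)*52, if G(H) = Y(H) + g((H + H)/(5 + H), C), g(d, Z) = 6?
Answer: -4108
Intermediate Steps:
C = ¼ (C = ½ + (¼)*(-1) = ½ - ¼ = ¼ ≈ 0.25000)
G(H) = 6 + H (G(H) = H + 6 = 6 + H)
t(b) = 9 - b (t(b) = (6 + 3) - b = 9 - b)
t(88)*52 = (9 - 1*88)*52 = (9 - 88)*52 = -79*52 = -4108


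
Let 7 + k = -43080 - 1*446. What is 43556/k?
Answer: -43556/43533 ≈ -1.0005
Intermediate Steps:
k = -43533 (k = -7 + (-43080 - 1*446) = -7 + (-43080 - 446) = -7 - 43526 = -43533)
43556/k = 43556/(-43533) = 43556*(-1/43533) = -43556/43533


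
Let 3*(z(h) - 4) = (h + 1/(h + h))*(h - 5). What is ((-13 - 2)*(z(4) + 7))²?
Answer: 1334025/64 ≈ 20844.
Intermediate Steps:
z(h) = 4 + (-5 + h)*(h + 1/(2*h))/3 (z(h) = 4 + ((h + 1/(h + h))*(h - 5))/3 = 4 + ((h + 1/(2*h))*(-5 + h))/3 = 4 + ((-5 + h)*(h + 1/(2*h)))/3 = 4 + (-5 + h)*(h + 1/(2*h))/3)
((-13 - 2)*(z(4) + 7))² = ((-13 - 2)*((⅙)*(-5 + 4*(25 - 10*4 + 2*4²))/4 + 7))² = (-15*((⅙)*(¼)*(-5 + 4*(25 - 40 + 2*16)) + 7))² = (-15*((⅙)*(¼)*(-5 + 4*(25 - 40 + 32)) + 7))² = (-15*((⅙)*(¼)*(-5 + 4*17) + 7))² = (-15*((⅙)*(¼)*(-5 + 68) + 7))² = (-15*((⅙)*(¼)*63 + 7))² = (-15*(21/8 + 7))² = (-15*77/8)² = (-1155/8)² = 1334025/64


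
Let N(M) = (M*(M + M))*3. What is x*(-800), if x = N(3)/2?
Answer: -21600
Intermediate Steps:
N(M) = 6*M² (N(M) = (M*(2*M))*3 = (2*M²)*3 = 6*M²)
x = 27 (x = (6*3²)/2 = (6*9)*(½) = 54*(½) = 27)
x*(-800) = 27*(-800) = -21600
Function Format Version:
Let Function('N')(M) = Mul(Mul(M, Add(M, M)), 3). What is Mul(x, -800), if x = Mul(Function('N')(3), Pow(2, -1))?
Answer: -21600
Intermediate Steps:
Function('N')(M) = Mul(6, Pow(M, 2)) (Function('N')(M) = Mul(Mul(M, Mul(2, M)), 3) = Mul(Mul(2, Pow(M, 2)), 3) = Mul(6, Pow(M, 2)))
x = 27 (x = Mul(Mul(6, Pow(3, 2)), Pow(2, -1)) = Mul(Mul(6, 9), Rational(1, 2)) = Mul(54, Rational(1, 2)) = 27)
Mul(x, -800) = Mul(27, -800) = -21600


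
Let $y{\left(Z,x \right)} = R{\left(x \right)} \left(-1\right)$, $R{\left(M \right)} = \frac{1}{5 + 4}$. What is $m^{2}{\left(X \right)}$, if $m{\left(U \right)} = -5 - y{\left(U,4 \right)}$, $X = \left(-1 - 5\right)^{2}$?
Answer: $\frac{1936}{81} \approx 23.901$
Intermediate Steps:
$R{\left(M \right)} = \frac{1}{9}$
$X = 36$ ($X = \left(-6\right)^{2} = 36$)
$y{\left(Z,x \right)} = - \frac{1}{9}$ ($y{\left(Z,x \right)} = \frac{1}{9} \left(-1\right) = - \frac{1}{9}$)
$m{\left(U \right)} = - \frac{44}{9}$ ($m{\left(U \right)} = -5 - - \frac{1}{9} = -5 + \frac{1}{9} = - \frac{44}{9}$)
$m^{2}{\left(X \right)} = \left(- \frac{44}{9}\right)^{2} = \frac{1936}{81}$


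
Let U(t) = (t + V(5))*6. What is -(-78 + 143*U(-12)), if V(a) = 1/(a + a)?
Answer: 51441/5 ≈ 10288.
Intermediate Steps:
V(a) = 1/(2*a)
U(t) = ⅗ + 6*t (U(t) = (t + (½)/5)*6 = (t + (½)*(⅕))*6 = (t + ⅒)*6 = (⅒ + t)*6 = ⅗ + 6*t)
-(-78 + 143*U(-12)) = -(-78 + 143*(⅗ + 6*(-12))) = -(-78 + 143*(⅗ - 72)) = -(-78 + 143*(-357/5)) = -(-78 - 51051/5) = -1*(-51441/5) = 51441/5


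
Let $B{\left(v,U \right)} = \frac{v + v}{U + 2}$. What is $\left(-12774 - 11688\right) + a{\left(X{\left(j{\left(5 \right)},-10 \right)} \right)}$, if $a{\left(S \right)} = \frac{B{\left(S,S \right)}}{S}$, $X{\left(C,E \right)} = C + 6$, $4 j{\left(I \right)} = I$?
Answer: $- \frac{905086}{37} \approx -24462.0$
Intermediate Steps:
$j{\left(I \right)} = \frac{I}{4}$
$B{\left(v,U \right)} = \frac{2 v}{2 + U}$
$X{\left(C,E \right)} = 6 + C$
$a{\left(S \right)} = \frac{2}{2 + S}$ ($a{\left(S \right)} = \frac{2 S \frac{1}{2 + S}}{S} = \frac{2}{2 + S}$)
$\left(-12774 - 11688\right) + a{\left(X{\left(j{\left(5 \right)},-10 \right)} \right)} = \left(-12774 - 11688\right) + \frac{2}{2 + \left(6 + \frac{1}{4} \cdot 5\right)} = -24462 + \frac{2}{2 + \left(6 + \frac{5}{4}\right)} = -24462 + \frac{2}{2 + \frac{29}{4}} = -24462 + \frac{2}{\frac{37}{4}} = -24462 + 2 \cdot \frac{4}{37} = -24462 + \frac{8}{37} = - \frac{905086}{37}$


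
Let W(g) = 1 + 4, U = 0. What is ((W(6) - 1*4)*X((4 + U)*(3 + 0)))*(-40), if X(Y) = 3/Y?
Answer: -10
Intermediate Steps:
W(g) = 5
((W(6) - 1*4)*X((4 + U)*(3 + 0)))*(-40) = ((5 - 1*4)*(3/(((4 + 0)*(3 + 0)))))*(-40) = ((5 - 4)*(3/((4*3))))*(-40) = (1*(3/12))*(-40) = (1*(3*(1/12)))*(-40) = (1*(¼))*(-40) = (¼)*(-40) = -10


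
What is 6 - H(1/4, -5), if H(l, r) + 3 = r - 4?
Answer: 18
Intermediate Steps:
H(l, r) = -7 + r (H(l, r) = -3 + (r - 4) = -3 + (-4 + r) = -7 + r)
6 - H(1/4, -5) = 6 - (-7 - 5) = 6 - 1*(-12) = 6 + 12 = 18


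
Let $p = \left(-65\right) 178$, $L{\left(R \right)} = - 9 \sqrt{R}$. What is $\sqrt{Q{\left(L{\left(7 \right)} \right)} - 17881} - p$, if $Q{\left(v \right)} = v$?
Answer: $11570 + \sqrt{-17881 - 9 \sqrt{7}} \approx 11570.0 + 133.81 i$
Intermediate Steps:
$p = -11570$
$\sqrt{Q{\left(L{\left(7 \right)} \right)} - 17881} - p = \sqrt{- 9 \sqrt{7} - 17881} - -11570 = \sqrt{-17881 - 9 \sqrt{7}} + 11570 = 11570 + \sqrt{-17881 - 9 \sqrt{7}}$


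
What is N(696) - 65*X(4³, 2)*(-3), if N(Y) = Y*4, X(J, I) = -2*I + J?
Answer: 14484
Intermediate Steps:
X(J, I) = J - 2*I
N(Y) = 4*Y
N(696) - 65*X(4³, 2)*(-3) = 4*696 - 65*(4³ - 2*2)*(-3) = 2784 - 65*(64 - 4)*(-3) = 2784 - 65*60*(-3) = 2784 - 3900*(-3) = 2784 - 1*(-11700) = 2784 + 11700 = 14484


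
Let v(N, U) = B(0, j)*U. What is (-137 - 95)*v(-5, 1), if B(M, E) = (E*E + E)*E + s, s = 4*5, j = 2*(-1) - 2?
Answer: 6496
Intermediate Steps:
j = -4 (j = -2 - 2 = -4)
s = 20
B(M, E) = 20 + E*(E + E²) (B(M, E) = (E*E + E)*E + 20 = (E² + E)*E + 20 = (E + E²)*E + 20 = E*(E + E²) + 20 = 20 + E*(E + E²))
v(N, U) = -28*U (v(N, U) = (20 + (-4)² + (-4)³)*U = (20 + 16 - 64)*U = -28*U)
(-137 - 95)*v(-5, 1) = (-137 - 95)*(-28*1) = -232*(-28) = 6496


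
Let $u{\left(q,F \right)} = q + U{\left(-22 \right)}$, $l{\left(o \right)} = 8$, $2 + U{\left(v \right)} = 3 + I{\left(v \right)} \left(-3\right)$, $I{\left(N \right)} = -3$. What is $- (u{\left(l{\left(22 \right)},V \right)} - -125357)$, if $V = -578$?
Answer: $-125375$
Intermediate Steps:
$U{\left(v \right)} = 10$ ($U{\left(v \right)} = -2 + \left(3 - -9\right) = -2 + \left(3 + 9\right) = -2 + 12 = 10$)
$u{\left(q,F \right)} = 10 + q$ ($u{\left(q,F \right)} = q + 10 = 10 + q$)
$- (u{\left(l{\left(22 \right)},V \right)} - -125357) = - (\left(10 + 8\right) - -125357) = - (18 + 125357) = \left(-1\right) 125375 = -125375$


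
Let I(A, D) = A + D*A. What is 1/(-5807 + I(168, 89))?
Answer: 1/9313 ≈ 0.00010738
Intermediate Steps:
I(A, D) = A + A*D
1/(-5807 + I(168, 89)) = 1/(-5807 + 168*(1 + 89)) = 1/(-5807 + 168*90) = 1/(-5807 + 15120) = 1/9313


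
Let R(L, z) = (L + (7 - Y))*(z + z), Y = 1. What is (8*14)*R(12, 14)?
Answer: 56448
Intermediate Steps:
R(L, z) = 2*z*(6 + L) (R(L, z) = (L + (7 - 1*1))*(z + z) = (L + (7 - 1))*(2*z) = (L + 6)*(2*z) = (6 + L)*(2*z) = 2*z*(6 + L))
(8*14)*R(12, 14) = (8*14)*(2*14*(6 + 12)) = 112*(2*14*18) = 112*504 = 56448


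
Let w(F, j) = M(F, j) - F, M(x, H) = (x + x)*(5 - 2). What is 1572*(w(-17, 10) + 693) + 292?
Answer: 956068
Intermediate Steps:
M(x, H) = 6*x (M(x, H) = (2*x)*3 = 6*x)
w(F, j) = 5*F (w(F, j) = 6*F - F = 5*F)
1572*(w(-17, 10) + 693) + 292 = 1572*(5*(-17) + 693) + 292 = 1572*(-85 + 693) + 292 = 1572*608 + 292 = 955776 + 292 = 956068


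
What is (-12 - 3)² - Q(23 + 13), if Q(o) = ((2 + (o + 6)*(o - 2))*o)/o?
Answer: -1205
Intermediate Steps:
Q(o) = 2 + (-2 + o)*(6 + o) (Q(o) = ((2 + (6 + o)*(-2 + o))*o)/o = ((2 + (-2 + o)*(6 + o))*o)/o = (o*(2 + (-2 + o)*(6 + o)))/o = 2 + (-2 + o)*(6 + o))
(-12 - 3)² - Q(23 + 13) = (-12 - 3)² - (-10 + (23 + 13)² + 4*(23 + 13)) = (-15)² - (-10 + 36² + 4*36) = 225 - (-10 + 1296 + 144) = 225 - 1*1430 = 225 - 1430 = -1205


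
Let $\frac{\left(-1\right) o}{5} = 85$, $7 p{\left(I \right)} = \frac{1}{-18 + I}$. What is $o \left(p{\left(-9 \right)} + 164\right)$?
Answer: $- \frac{13172875}{189} \approx -69698.0$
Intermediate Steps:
$p{\left(I \right)} = \frac{1}{7 \left(-18 + I\right)}$
$o = -425$ ($o = \left(-5\right) 85 = -425$)
$o \left(p{\left(-9 \right)} + 164\right) = - 425 \left(\frac{1}{7 \left(-18 - 9\right)} + 164\right) = - 425 \left(\frac{1}{7 \left(-27\right)} + 164\right) = - 425 \left(\frac{1}{7} \left(- \frac{1}{27}\right) + 164\right) = - 425 \left(- \frac{1}{189} + 164\right) = \left(-425\right) \frac{30995}{189} = - \frac{13172875}{189}$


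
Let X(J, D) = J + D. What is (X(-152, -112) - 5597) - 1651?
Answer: -7512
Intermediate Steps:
X(J, D) = D + J
(X(-152, -112) - 5597) - 1651 = ((-112 - 152) - 5597) - 1651 = (-264 - 5597) - 1651 = -5861 - 1651 = -7512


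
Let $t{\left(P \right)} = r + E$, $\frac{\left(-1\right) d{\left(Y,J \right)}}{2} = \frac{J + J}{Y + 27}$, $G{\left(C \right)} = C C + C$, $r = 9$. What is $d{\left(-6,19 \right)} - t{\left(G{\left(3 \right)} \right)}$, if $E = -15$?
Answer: $\frac{50}{21} \approx 2.381$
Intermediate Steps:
$G{\left(C \right)} = C + C^{2}$ ($G{\left(C \right)} = C^{2} + C = C + C^{2}$)
$d{\left(Y,J \right)} = - \frac{4 J}{27 + Y}$ ($d{\left(Y,J \right)} = - 2 \frac{J + J}{Y + 27} = - 2 \frac{2 J}{27 + Y} = - \frac{4 J}{27 + Y}$)
$t{\left(P \right)} = -6$ ($t{\left(P \right)} = 9 - 15 = -6$)
$d{\left(-6,19 \right)} - t{\left(G{\left(3 \right)} \right)} = \left(-4\right) 19 \frac{1}{27 - 6} - -6 = \left(-4\right) 19 \cdot \frac{1}{21} + 6 = - \frac{76}{21} + 6 = \frac{50}{21}$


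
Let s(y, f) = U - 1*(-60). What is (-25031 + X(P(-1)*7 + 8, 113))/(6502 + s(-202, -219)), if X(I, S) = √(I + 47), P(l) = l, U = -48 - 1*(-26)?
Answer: -25031/6540 + √3/1635 ≈ -3.8263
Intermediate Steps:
U = -22 (U = -48 + 26 = -22)
s(y, f) = 38 (s(y, f) = -22 - 1*(-60) = -22 + 60 = 38)
X(I, S) = √(47 + I)
(-25031 + X(P(-1)*7 + 8, 113))/(6502 + s(-202, -219)) = (-25031 + √(47 + (-1*7 + 8)))/(6502 + 38) = (-25031 + √(47 + (-7 + 8)))/6540 = (-25031 + √(47 + 1))*(1/6540) = (-25031 + √48)*(1/6540) = (-25031 + 4*√3)*(1/6540) = -25031/6540 + √3/1635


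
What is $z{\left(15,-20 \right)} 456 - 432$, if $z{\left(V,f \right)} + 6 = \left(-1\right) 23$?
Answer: $-13656$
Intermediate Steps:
$z{\left(V,f \right)} = -29$ ($z{\left(V,f \right)} = -6 - 23 = -29$)
$z{\left(15,-20 \right)} 456 - 432 = \left(-29\right) 456 - 432 = -13224 - 432 = -13656$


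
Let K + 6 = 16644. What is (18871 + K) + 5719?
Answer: 41228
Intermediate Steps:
K = 16638 (K = -6 + 16644 = 16638)
(18871 + K) + 5719 = (18871 + 16638) + 5719 = 35509 + 5719 = 41228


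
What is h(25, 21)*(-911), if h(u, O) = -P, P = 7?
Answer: 6377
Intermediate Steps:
h(u, O) = -7 (h(u, O) = -1*7 = -7)
h(25, 21)*(-911) = -7*(-911) = 6377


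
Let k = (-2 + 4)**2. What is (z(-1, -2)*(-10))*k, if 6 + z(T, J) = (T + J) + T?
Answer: 400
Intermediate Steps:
k = 4 (k = 2**2 = 4)
z(T, J) = -6 + J + 2*T (z(T, J) = -6 + ((T + J) + T) = -6 + ((J + T) + T) = -6 + (J + 2*T) = -6 + J + 2*T)
(z(-1, -2)*(-10))*k = ((-6 - 2 + 2*(-1))*(-10))*4 = ((-6 - 2 - 2)*(-10))*4 = -10*(-10)*4 = 100*4 = 400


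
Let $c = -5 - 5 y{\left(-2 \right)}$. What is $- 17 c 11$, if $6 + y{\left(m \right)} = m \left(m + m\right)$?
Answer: $2805$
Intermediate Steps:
$y{\left(m \right)} = -6 + 2 m^{2}$ ($y{\left(m \right)} = -6 + m \left(m + m\right) = -6 + m 2 m = -6 + 2 m^{2}$)
$c = -15$ ($c = -5 - 5 \left(-6 + 2 \left(-2\right)^{2}\right) = -5 - 5 \left(-6 + 2 \cdot 4\right) = -5 - 5 \left(-6 + 8\right) = -5 - 10 = -15$)
$- 17 c 11 = \left(-17\right) \left(-15\right) 11 = 255 \cdot 11 = 2805$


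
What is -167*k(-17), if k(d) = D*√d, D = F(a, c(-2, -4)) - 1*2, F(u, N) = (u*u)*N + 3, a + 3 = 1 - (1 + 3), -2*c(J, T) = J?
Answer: -6179*I*√17 ≈ -25477.0*I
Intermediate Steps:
c(J, T) = -J/2
a = -6 (a = -3 + (1 - (1 + 3)) = -3 + (1 - 1*4) = -3 + (1 - 4) = -3 - 3 = -6)
F(u, N) = 3 + N*u² (F(u, N) = u²*N + 3 = N*u² + 3 = 3 + N*u²)
D = 37 (D = (3 - ½*(-2)*(-6)²) - 1*2 = (3 + 1*36) - 2 = (3 + 36) - 2 = 39 - 2 = 37)
k(d) = 37*√d
-167*k(-17) = -6179*√(-17) = -6179*I*√17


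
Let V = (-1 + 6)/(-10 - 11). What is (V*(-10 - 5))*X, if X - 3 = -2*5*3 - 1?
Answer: -100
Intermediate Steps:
V = -5/21 (V = 5/(-21) = 5*(-1/21) = -5/21 ≈ -0.23810)
X = -28 (X = 3 + (-2*5*3 - 1) = 3 + (-10*3 - 1) = 3 + (-30 - 1) = 3 - 31 = -28)
(V*(-10 - 5))*X = -5*(-10 - 5)/21*(-28) = -5/21*(-15)*(-28) = (25/7)*(-28) = -100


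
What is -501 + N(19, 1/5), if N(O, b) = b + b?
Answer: -2503/5 ≈ -500.60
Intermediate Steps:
N(O, b) = 2*b
-501 + N(19, 1/5) = -501 + 2/5 = -501 + 2*(⅕) = -501 + ⅖ = -2503/5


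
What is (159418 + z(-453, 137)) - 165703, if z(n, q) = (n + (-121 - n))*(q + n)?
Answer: 31951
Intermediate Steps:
z(n, q) = -121*n - 121*q (z(n, q) = -121*(n + q) = -121*n - 121*q)
(159418 + z(-453, 137)) - 165703 = (159418 + (-121*(-453) - 121*137)) - 165703 = (159418 + (54813 - 16577)) - 165703 = (159418 + 38236) - 165703 = 197654 - 165703 = 31951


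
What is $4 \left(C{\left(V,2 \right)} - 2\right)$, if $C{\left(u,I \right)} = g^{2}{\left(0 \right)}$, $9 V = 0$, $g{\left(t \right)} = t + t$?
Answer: $-8$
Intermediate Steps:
$g{\left(t \right)} = 2 t$
$V = 0$ ($V = \frac{1}{9} \cdot 0 = 0$)
$C{\left(u,I \right)} = 0$ ($C{\left(u,I \right)} = \left(2 \cdot 0\right)^{2} = 0^{2} = 0$)
$4 \left(C{\left(V,2 \right)} - 2\right) = 4 \left(0 - 2\right) = 4 \left(-2\right) = -8$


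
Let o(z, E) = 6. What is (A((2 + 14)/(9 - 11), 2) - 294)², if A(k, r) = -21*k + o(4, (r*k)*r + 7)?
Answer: 14400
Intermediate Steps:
A(k, r) = 6 - 21*k (A(k, r) = -21*k + 6 = 6 - 21*k)
(A((2 + 14)/(9 - 11), 2) - 294)² = ((6 - 21*(2 + 14)/(9 - 11)) - 294)² = ((6 - 336/(-2)) - 294)² = ((6 - 336*(-1)/2) - 294)² = ((6 - 21*(-8)) - 294)² = ((6 + 168) - 294)² = (174 - 294)² = (-120)² = 14400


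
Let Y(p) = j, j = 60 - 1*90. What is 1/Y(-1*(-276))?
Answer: -1/30 ≈ -0.033333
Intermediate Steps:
j = -30 (j = 60 - 90 = -30)
Y(p) = -30
1/Y(-1*(-276)) = 1/(-30) = -1/30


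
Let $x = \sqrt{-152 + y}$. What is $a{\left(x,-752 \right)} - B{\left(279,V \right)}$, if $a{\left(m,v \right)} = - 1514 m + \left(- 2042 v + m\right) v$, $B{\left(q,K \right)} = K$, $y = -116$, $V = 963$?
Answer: $-1154760131 - 4532 i \sqrt{67} \approx -1.1548 \cdot 10^{9} - 37096.0 i$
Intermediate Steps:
$x = 2 i \sqrt{67}$ ($x = \sqrt{-152 - 116} = \sqrt{-268} = 2 i \sqrt{67} \approx 16.371 i$)
$a{\left(m,v \right)} = - 1514 m + v \left(m - 2042 v\right)$ ($a{\left(m,v \right)} = - 1514 m + \left(m - 2042 v\right) v = - 1514 m + v \left(m - 2042 v\right)$)
$a{\left(x,-752 \right)} - B{\left(279,V \right)} = \left(- 2042 \left(-752\right)^{2} - 1514 \cdot 2 i \sqrt{67} + 2 i \sqrt{67} \left(-752\right)\right) - 963 = \left(\left(-2042\right) 565504 - 3028 i \sqrt{67} - 1504 i \sqrt{67}\right) - 963 = \left(-1154759168 - 3028 i \sqrt{67} - 1504 i \sqrt{67}\right) - 963 = \left(-1154759168 - 4532 i \sqrt{67}\right) - 963 = -1154760131 - 4532 i \sqrt{67}$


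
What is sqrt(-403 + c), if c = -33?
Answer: 2*I*sqrt(109) ≈ 20.881*I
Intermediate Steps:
sqrt(-403 + c) = sqrt(-403 - 33) = sqrt(-436) = 2*I*sqrt(109)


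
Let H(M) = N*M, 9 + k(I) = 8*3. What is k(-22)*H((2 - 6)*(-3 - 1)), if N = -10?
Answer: -2400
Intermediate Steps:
k(I) = 15 (k(I) = -9 + 8*3 = -9 + 24 = 15)
H(M) = -10*M
k(-22)*H((2 - 6)*(-3 - 1)) = 15*(-10*(2 - 6)*(-3 - 1)) = 15*(-(-40)*(-4)) = 15*(-10*16) = 15*(-160) = -2400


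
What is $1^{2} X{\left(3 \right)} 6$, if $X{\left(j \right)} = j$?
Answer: $18$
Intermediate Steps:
$1^{2} X{\left(3 \right)} 6 = 1^{2} \cdot 3 \cdot 6 = 1 \cdot 3 \cdot 6 = 3 \cdot 6 = 18$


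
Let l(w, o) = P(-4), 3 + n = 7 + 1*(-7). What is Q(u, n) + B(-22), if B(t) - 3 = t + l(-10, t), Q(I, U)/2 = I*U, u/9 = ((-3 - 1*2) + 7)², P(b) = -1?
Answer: -236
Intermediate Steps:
n = -3 (n = -3 + (7 + 1*(-7)) = -3 + (7 - 7) = -3 + 0 = -3)
l(w, o) = -1
u = 36 (u = 9*((-3 - 1*2) + 7)² = 9*((-3 - 2) + 7)² = 9*(-5 + 7)² = 9*2² = 9*4 = 36)
Q(I, U) = 2*I*U (Q(I, U) = 2*(I*U) = 2*I*U)
B(t) = 2 + t (B(t) = 3 + (t - 1) = 3 + (-1 + t) = 2 + t)
Q(u, n) + B(-22) = 2*36*(-3) + (2 - 22) = -216 - 20 = -236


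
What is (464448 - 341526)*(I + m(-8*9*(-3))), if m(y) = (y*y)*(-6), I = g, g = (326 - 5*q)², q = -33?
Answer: -4776134310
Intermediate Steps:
g = 241081 (g = (326 - 5*(-33))² = (326 + 165)² = 491² = 241081)
I = 241081
m(y) = -6*y² (m(y) = y²*(-6) = -6*y²)
(464448 - 341526)*(I + m(-8*9*(-3))) = (464448 - 341526)*(241081 - 6*(-8*9*(-3))²) = 122922*(241081 - 6*(-72*(-3))²) = 122922*(241081 - 6*216²) = 122922*(241081 - 6*46656) = 122922*(241081 - 279936) = 122922*(-38855) = -4776134310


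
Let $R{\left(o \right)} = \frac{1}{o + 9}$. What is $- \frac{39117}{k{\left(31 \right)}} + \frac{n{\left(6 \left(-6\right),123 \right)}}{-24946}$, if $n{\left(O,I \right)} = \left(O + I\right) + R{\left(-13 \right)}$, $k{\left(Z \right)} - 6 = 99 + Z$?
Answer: $- \frac{3587590}{12473} \approx -287.63$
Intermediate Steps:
$R{\left(o \right)} = \frac{1}{9 + o}$
$k{\left(Z \right)} = 105 + Z$ ($k{\left(Z \right)} = 6 + \left(99 + Z\right) = 105 + Z$)
$n{\left(O,I \right)} = - \frac{1}{4} + I + O$ ($n{\left(O,I \right)} = \left(O + I\right) + \frac{1}{9 - 13} = \left(I + O\right) + \frac{1}{-4} = \left(I + O\right) - \frac{1}{4} = - \frac{1}{4} + I + O$)
$- \frac{39117}{k{\left(31 \right)}} + \frac{n{\left(6 \left(-6\right),123 \right)}}{-24946} = - \frac{39117}{105 + 31} + \frac{- \frac{1}{4} + 123 + 6 \left(-6\right)}{-24946} = - \frac{39117}{136} + \left(- \frac{1}{4} + 123 - 36\right) \left(- \frac{1}{24946}\right) = \left(-39117\right) \frac{1}{136} + \frac{347}{4} \left(- \frac{1}{24946}\right) = - \frac{2301}{8} - \frac{347}{99784} = - \frac{3587590}{12473}$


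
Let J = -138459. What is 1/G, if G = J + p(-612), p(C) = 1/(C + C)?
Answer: -1224/169473817 ≈ -7.2224e-6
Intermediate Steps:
p(C) = 1/(2*C)
G = -169473817/1224 (G = -138459 + (½)/(-612) = -138459 + (½)*(-1/612) = -138459 - 1/1224 = -169473817/1224 ≈ -1.3846e+5)
1/G = 1/(-169473817/1224) = -1224/169473817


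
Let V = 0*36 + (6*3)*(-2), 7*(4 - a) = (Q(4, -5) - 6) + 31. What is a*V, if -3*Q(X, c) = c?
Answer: -48/7 ≈ -6.8571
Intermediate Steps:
Q(X, c) = -c/3
a = 4/21 (a = 4 - ((-⅓*(-5) - 6) + 31)/7 = 4 - ((5/3 - 6) + 31)/7 = 4 - (-13/3 + 31)/7 = 4 - ⅐*80/3 = 4 - 80/21 = 4/21 ≈ 0.19048)
V = -36 (V = 0 + 18*(-2) = 0 - 36 = -36)
a*V = (4/21)*(-36) = -48/7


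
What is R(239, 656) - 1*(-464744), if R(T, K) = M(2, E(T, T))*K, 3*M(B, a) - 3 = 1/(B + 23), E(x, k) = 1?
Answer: 34905656/75 ≈ 4.6541e+5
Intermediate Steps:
M(B, a) = 1 + 1/(3*(23 + B)) (M(B, a) = 1 + 1/(3*(B + 23)) = 1 + 1/(3*(23 + B)))
R(T, K) = 76*K/75 (R(T, K) = ((70/3 + 2)/(23 + 2))*K = ((76/3)/25)*K = ((1/25)*(76/3))*K = 76*K/75)
R(239, 656) - 1*(-464744) = (76/75)*656 - 1*(-464744) = 49856/75 + 464744 = 34905656/75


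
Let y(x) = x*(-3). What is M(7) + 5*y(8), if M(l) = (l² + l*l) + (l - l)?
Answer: -22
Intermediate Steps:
M(l) = 2*l² (M(l) = (l² + l²) + 0 = 2*l² + 0 = 2*l²)
y(x) = -3*x
M(7) + 5*y(8) = 2*7² + 5*(-3*8) = 2*49 + 5*(-24) = 98 - 120 = -22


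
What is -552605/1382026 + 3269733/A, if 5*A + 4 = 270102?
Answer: 71028552500/1181273603 ≈ 60.129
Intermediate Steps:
A = 270098/5 (A = -4/5 + (1/5)*270102 = -4/5 + 270102/5 = 270098/5 ≈ 54020.)
-552605/1382026 + 3269733/A = -552605/1382026 + 3269733/(270098/5) = -552605*1/1382026 + 3269733*(5/270098) = -6995/17494 + 16348665/270098 = 71028552500/1181273603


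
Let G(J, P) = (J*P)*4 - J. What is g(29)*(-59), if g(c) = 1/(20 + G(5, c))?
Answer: -59/595 ≈ -0.099160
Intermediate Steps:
G(J, P) = -J + 4*J*P (G(J, P) = 4*J*P - J = -J + 4*J*P)
g(c) = 1/(15 + 20*c) (g(c) = 1/(20 + 5*(-1 + 4*c)) = 1/(20 + (-5 + 20*c)) = 1/(15 + 20*c))
g(29)*(-59) = (1/(5*(3 + 4*29)))*(-59) = (1/(5*(3 + 116)))*(-59) = ((⅕)/119)*(-59) = ((⅕)*(1/119))*(-59) = (1/595)*(-59) = -59/595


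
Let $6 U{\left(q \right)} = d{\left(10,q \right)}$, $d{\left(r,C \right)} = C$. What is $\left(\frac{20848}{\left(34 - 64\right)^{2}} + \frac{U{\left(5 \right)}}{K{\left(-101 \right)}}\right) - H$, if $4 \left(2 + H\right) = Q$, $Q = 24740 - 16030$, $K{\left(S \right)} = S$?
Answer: $- \frac{48912013}{22725} \approx -2152.3$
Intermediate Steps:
$U{\left(q \right)} = \frac{q}{6}$
$Q = 8710$ ($Q = 24740 - 16030 = 8710$)
$H = \frac{4351}{2}$ ($H = -2 + \frac{1}{4} \cdot 8710 = -2 + \frac{4355}{2} = \frac{4351}{2} \approx 2175.5$)
$\left(\frac{20848}{\left(34 - 64\right)^{2}} + \frac{U{\left(5 \right)}}{K{\left(-101 \right)}}\right) - H = \left(\frac{20848}{\left(34 - 64\right)^{2}} + \frac{\frac{1}{6} \cdot 5}{-101}\right) - \frac{4351}{2} = \left(\frac{20848}{\left(-30\right)^{2}} + \frac{5}{6} \left(- \frac{1}{101}\right)\right) - \frac{4351}{2} = \left(\frac{20848}{900} - \frac{5}{606}\right) - \frac{4351}{2} = \left(20848 \cdot \frac{1}{900} - \frac{5}{606}\right) - \frac{4351}{2} = \left(\frac{5212}{225} - \frac{5}{606}\right) - \frac{4351}{2} = \frac{1052449}{45450} - \frac{4351}{2} = - \frac{48912013}{22725}$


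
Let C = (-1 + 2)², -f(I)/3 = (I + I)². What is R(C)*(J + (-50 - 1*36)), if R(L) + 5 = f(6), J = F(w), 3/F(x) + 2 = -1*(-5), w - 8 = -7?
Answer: 37145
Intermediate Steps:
w = 1 (w = 8 - 7 = 1)
F(x) = 1 (F(x) = 3/(-2 - 1*(-5)) = 3/(-2 + 5) = 3/3 = 3*(⅓) = 1)
f(I) = -12*I² (f(I) = -3*(I + I)² = -3*4*I² = -12*I²)
C = 1 (C = 1² = 1)
J = 1
R(L) = -437 (R(L) = -5 - 12*6² = -5 - 12*36 = -5 - 432 = -437)
R(C)*(J + (-50 - 1*36)) = -437*(1 + (-50 - 1*36)) = -437*(1 + (-50 - 36)) = -437*(1 - 86) = -437*(-85) = 37145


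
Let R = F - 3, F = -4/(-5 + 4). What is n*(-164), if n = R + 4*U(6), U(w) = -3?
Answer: 1804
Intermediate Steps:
F = 4 (F = -4/(-1) = -4*(-1) = 4)
R = 1 (R = 4 - 3 = 1)
n = -11 (n = 1 + 4*(-3) = 1 - 12 = -11)
n*(-164) = -11*(-164) = 1804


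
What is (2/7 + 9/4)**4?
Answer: 25411681/614656 ≈ 41.343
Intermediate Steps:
(2/7 + 9/4)**4 = (71/28)**4 = 25411681/614656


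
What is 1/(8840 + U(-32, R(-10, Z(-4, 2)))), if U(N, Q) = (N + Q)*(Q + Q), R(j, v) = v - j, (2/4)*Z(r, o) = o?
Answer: 1/8336 ≈ 0.00011996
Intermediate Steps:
Z(r, o) = 2*o
U(N, Q) = 2*Q*(N + Q) (U(N, Q) = (N + Q)*(2*Q) = 2*Q*(N + Q))
1/(8840 + U(-32, R(-10, Z(-4, 2)))) = 1/(8840 + 2*(2*2 - 1*(-10))*(-32 + (2*2 - 1*(-10)))) = 1/(8840 + 2*(4 + 10)*(-32 + (4 + 10))) = 1/(8840 + 2*14*(-32 + 14)) = 1/(8840 + 2*14*(-18)) = 1/(8840 - 504) = 1/8336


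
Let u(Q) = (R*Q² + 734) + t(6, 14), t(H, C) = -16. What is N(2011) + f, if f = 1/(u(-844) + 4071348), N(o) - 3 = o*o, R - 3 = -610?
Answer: 1732162554153863/428315886 ≈ 4.0441e+6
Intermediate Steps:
R = -607 (R = 3 - 610 = -607)
N(o) = 3 + o² (N(o) = 3 + o*o = 3 + o²)
u(Q) = 718 - 607*Q² (u(Q) = (-607*Q² + 734) - 16 = (734 - 607*Q²) - 16 = 718 - 607*Q²)
f = -1/428315886 (f = 1/((718 - 607*(-844)²) + 4071348) = 1/((718 - 607*712336) + 4071348) = 1/((718 - 432387952) + 4071348) = 1/(-432387234 + 4071348) = 1/(-428315886) = -1/428315886 ≈ -2.3347e-9)
N(2011) + f = (3 + 2011²) - 1/428315886 = (3 + 4044121) - 1/428315886 = 4044124 - 1/428315886 = 1732162554153863/428315886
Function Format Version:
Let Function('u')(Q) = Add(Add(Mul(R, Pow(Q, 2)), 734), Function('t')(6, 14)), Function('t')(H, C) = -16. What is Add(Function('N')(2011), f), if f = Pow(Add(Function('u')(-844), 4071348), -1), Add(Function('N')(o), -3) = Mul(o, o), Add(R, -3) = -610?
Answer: Rational(1732162554153863, 428315886) ≈ 4.0441e+6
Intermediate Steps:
R = -607 (R = Add(3, -610) = -607)
Function('N')(o) = Add(3, Pow(o, 2)) (Function('N')(o) = Add(3, Mul(o, o)) = Add(3, Pow(o, 2)))
Function('u')(Q) = Add(718, Mul(-607, Pow(Q, 2))) (Function('u')(Q) = Add(Add(Mul(-607, Pow(Q, 2)), 734), -16) = Add(Add(734, Mul(-607, Pow(Q, 2))), -16) = Add(718, Mul(-607, Pow(Q, 2))))
f = Rational(-1, 428315886) (f = Pow(Add(Add(718, Mul(-607, Pow(-844, 2))), 4071348), -1) = Pow(Add(Add(718, Mul(-607, 712336)), 4071348), -1) = Pow(Add(Add(718, -432387952), 4071348), -1) = Pow(Add(-432387234, 4071348), -1) = Pow(-428315886, -1) = Rational(-1, 428315886) ≈ -2.3347e-9)
Add(Function('N')(2011), f) = Add(Add(3, Pow(2011, 2)), Rational(-1, 428315886)) = Add(Add(3, 4044121), Rational(-1, 428315886)) = Add(4044124, Rational(-1, 428315886)) = Rational(1732162554153863, 428315886)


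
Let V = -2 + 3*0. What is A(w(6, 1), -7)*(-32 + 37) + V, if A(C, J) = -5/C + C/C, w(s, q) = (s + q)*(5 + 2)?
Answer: 122/49 ≈ 2.4898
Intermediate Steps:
w(s, q) = 7*q + 7*s (w(s, q) = (q + s)*7 = 7*q + 7*s)
A(C, J) = 1 - 5/C (A(C, J) = -5/C + 1 = 1 - 5/C)
V = -2 (V = -2 + 0 = -2)
A(w(6, 1), -7)*(-32 + 37) + V = ((-5 + (7*1 + 7*6))/(7*1 + 7*6))*(-32 + 37) - 2 = ((-5 + (7 + 42))/(7 + 42))*5 - 2 = ((-5 + 49)/49)*5 - 2 = ((1/49)*44)*5 - 2 = (44/49)*5 - 2 = 220/49 - 2 = 122/49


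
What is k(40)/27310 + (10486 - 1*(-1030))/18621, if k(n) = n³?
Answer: 150624596/50853951 ≈ 2.9619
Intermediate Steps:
k(40)/27310 + (10486 - 1*(-1030))/18621 = 40³/27310 + (10486 - 1*(-1030))/18621 = 64000*(1/27310) + (10486 + 1030)*(1/18621) = 6400/2731 + 11516*(1/18621) = 6400/2731 + 11516/18621 = 150624596/50853951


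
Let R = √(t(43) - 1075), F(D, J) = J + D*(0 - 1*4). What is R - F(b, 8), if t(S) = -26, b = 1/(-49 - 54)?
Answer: -828/103 + I*√1101 ≈ -8.0388 + 33.181*I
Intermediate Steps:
b = -1/103 (b = 1/(-103) = -1/103 ≈ -0.0097087)
F(D, J) = J - 4*D (F(D, J) = J + D*(0 - 4) = J + D*(-4) = J - 4*D)
R = I*√1101 (R = √(-26 - 1075) = √(-1101) = I*√1101 ≈ 33.181*I)
R - F(b, 8) = I*√1101 - (8 - 4*(-1/103)) = I*√1101 - (8 + 4/103) = I*√1101 - 1*828/103 = I*√1101 - 828/103 = -828/103 + I*√1101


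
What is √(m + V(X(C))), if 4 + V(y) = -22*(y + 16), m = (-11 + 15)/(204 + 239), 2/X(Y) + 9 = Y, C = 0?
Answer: 2*I*√155032723/1329 ≈ 18.738*I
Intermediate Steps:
X(Y) = 2/(-9 + Y)
m = 4/443 ≈ 0.0090293
V(y) = -356 - 22*y (V(y) = -4 - 22*(y + 16) = -4 - 22*(16 + y) = -4 + (-352 - 22*y) = -356 - 22*y)
√(m + V(X(C))) = √(4/443 + (-356 - 44/(-9 + 0))) = √(4/443 + (-356 - 44/(-9))) = √(4/443 + (-356 - 44*(-1)/9)) = √(4/443 + (-356 - 22*(-2/9))) = √(4/443 + (-356 + 44/9)) = √(4/443 - 3160/9) = √(-1399844/3987) = 2*I*√155032723/1329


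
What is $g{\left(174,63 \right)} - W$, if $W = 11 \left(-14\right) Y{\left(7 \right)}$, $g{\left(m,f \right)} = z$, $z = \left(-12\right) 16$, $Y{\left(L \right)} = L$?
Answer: $886$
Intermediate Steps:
$z = -192$
$g{\left(m,f \right)} = -192$
$W = -1078$ ($W = 11 \left(-14\right) 7 = \left(-154\right) 7 = -1078$)
$g{\left(174,63 \right)} - W = -192 - -1078 = -192 + 1078 = 886$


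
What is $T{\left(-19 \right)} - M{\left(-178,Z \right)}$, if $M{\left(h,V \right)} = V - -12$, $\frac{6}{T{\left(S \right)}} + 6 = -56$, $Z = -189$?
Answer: $\frac{5484}{31} \approx 176.9$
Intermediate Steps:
$T{\left(S \right)} = - \frac{3}{31}$ ($T{\left(S \right)} = \frac{6}{-6 - 56} = \frac{6}{-62} = 6 \left(- \frac{1}{62}\right) = - \frac{3}{31}$)
$M{\left(h,V \right)} = 12 + V$ ($M{\left(h,V \right)} = V + 12 = 12 + V$)
$T{\left(-19 \right)} - M{\left(-178,Z \right)} = - \frac{3}{31} - \left(12 - 189\right) = - \frac{3}{31} - -177 = - \frac{3}{31} + 177 = \frac{5484}{31}$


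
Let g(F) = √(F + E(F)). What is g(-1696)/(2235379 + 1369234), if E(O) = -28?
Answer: 2*I*√431/3604613 ≈ 1.1519e-5*I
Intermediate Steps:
g(F) = √(-28 + F) (g(F) = √(F - 28) = √(-28 + F))
g(-1696)/(2235379 + 1369234) = √(-28 - 1696)/(2235379 + 1369234) = √(-1724)/3604613 = (2*I*√431)*(1/3604613) = 2*I*√431/3604613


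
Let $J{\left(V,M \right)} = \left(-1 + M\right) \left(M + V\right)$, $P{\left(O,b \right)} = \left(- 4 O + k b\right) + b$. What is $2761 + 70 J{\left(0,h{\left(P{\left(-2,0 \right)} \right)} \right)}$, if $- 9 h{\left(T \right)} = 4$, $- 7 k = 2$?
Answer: $\frac{227281}{81} \approx 2805.9$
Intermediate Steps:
$k = - \frac{2}{7}$ ($k = \left(- \frac{1}{7}\right) 2 = - \frac{2}{7} \approx -0.28571$)
$P{\left(O,b \right)} = - 4 O + \frac{5 b}{7}$ ($P{\left(O,b \right)} = \left(- 4 O - \frac{2 b}{7}\right) + b = - 4 O + \frac{5 b}{7}$)
$h{\left(T \right)} = - \frac{4}{9}$ ($h{\left(T \right)} = \left(- \frac{1}{9}\right) 4 = - \frac{4}{9}$)
$2761 + 70 J{\left(0,h{\left(P{\left(-2,0 \right)} \right)} \right)} = 2761 + 70 \left(\left(- \frac{4}{9}\right)^{2} - - \frac{4}{9} - 0 - 0\right) = 2761 + 70 \left(\frac{16}{81} + \frac{4}{9} + 0 + 0\right) = 2761 + 70 \cdot \frac{52}{81} = 2761 + \frac{3640}{81} = \frac{227281}{81}$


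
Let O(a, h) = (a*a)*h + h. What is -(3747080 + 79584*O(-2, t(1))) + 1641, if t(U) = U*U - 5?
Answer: -2153759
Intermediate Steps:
t(U) = -5 + U² (t(U) = U² - 5 = -5 + U²)
O(a, h) = h + h*a² (O(a, h) = a²*h + h = h*a² + h = h + h*a²)
-(3747080 + 79584*O(-2, t(1))) + 1641 = -(3747080 + 79584*(1 + (-2)²)*(-5 + 1²)) + 1641 = -(3747080 + 79584*(1 + 4)*(-5 + 1)) + 1641 = -3316/(1/((-4*5 - 6)*24 + 1274)) + 1641 = -3316/(1/((-20 - 6)*24 + 1274)) + 1641 = -3316/(1/(-26*24 + 1274)) + 1641 = -3316/(1/(-624 + 1274)) + 1641 = -3316/(1/650) + 1641 = -3316/1/650 + 1641 = -3316*650 + 1641 = -2155400 + 1641 = -2153759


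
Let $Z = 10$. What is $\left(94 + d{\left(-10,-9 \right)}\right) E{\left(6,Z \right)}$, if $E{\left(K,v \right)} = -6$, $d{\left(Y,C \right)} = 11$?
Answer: $-630$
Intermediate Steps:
$\left(94 + d{\left(-10,-9 \right)}\right) E{\left(6,Z \right)} = \left(94 + 11\right) \left(-6\right) = 105 \left(-6\right) = -630$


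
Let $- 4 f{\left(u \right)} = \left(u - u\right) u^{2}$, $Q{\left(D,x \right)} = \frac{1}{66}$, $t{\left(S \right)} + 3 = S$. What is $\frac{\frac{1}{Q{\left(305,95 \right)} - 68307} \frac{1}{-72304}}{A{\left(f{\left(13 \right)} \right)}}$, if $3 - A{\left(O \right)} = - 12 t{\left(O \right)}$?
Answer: $- \frac{1}{162982651672} \approx -6.1356 \cdot 10^{-12}$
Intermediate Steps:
$t{\left(S \right)} = -3 + S$
$Q{\left(D,x \right)} = \frac{1}{66}$
$f{\left(u \right)} = 0$ ($f{\left(u \right)} = - \frac{\left(u - u\right) u^{2}}{4} = - \frac{0 u^{2}}{4} = \left(- \frac{1}{4}\right) 0 = 0$)
$A{\left(O \right)} = -33 + 12 O$ ($A{\left(O \right)} = 3 - - 12 \left(-3 + O\right) = 3 - \left(36 - 12 O\right) = 3 + \left(-36 + 12 O\right) = -33 + 12 O$)
$\frac{\frac{1}{Q{\left(305,95 \right)} - 68307} \frac{1}{-72304}}{A{\left(f{\left(13 \right)} \right)}} = \frac{\frac{1}{\frac{1}{66} - 68307} \frac{1}{-72304}}{-33 + 12 \cdot 0} = \frac{\frac{1}{- \frac{4508261}{66}} \left(- \frac{1}{72304}\right)}{-33 + 0} = \frac{\left(- \frac{66}{4508261}\right) \left(- \frac{1}{72304}\right)}{-33} = \frac{33}{162982651672} \left(- \frac{1}{33}\right) = - \frac{1}{162982651672}$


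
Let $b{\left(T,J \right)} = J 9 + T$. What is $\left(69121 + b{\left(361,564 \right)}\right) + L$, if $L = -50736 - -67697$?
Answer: $91519$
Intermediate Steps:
$b{\left(T,J \right)} = T + 9 J$ ($b{\left(T,J \right)} = 9 J + T = T + 9 J$)
$L = 16961$ ($L = -50736 + 67697 = 16961$)
$\left(69121 + b{\left(361,564 \right)}\right) + L = \left(69121 + \left(361 + 9 \cdot 564\right)\right) + 16961 = \left(69121 + \left(361 + 5076\right)\right) + 16961 = \left(69121 + 5437\right) + 16961 = 74558 + 16961 = 91519$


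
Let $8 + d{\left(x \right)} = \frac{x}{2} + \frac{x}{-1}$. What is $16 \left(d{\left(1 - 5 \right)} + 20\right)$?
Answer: $224$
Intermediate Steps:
$d{\left(x \right)} = -8 - \frac{x}{2}$ ($d{\left(x \right)} = -8 + \left(\frac{x}{2} + \frac{x}{-1}\right) = -8 + \left(x \frac{1}{2} + x \left(-1\right)\right) = -8 + \left(\frac{x}{2} - x\right) = -8 - \frac{x}{2}$)
$16 \left(d{\left(1 - 5 \right)} + 20\right) = 16 \left(\left(-8 - \frac{1 - 5}{2}\right) + 20\right) = 16 \left(\left(-8 - -2\right) + 20\right) = 16 \left(\left(-8 + 2\right) + 20\right) = 16 \left(-6 + 20\right) = 16 \cdot 14 = 224$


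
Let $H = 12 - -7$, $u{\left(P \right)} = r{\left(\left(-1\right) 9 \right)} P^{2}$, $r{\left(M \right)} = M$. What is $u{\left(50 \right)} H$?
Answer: $-427500$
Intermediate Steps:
$u{\left(P \right)} = - 9 P^{2}$ ($u{\left(P \right)} = \left(-1\right) 9 P^{2} = - 9 P^{2}$)
$H = 19$ ($H = 12 + 7 = 19$)
$u{\left(50 \right)} H = - 9 \cdot 50^{2} \cdot 19 = \left(-9\right) 2500 \cdot 19 = \left(-22500\right) 19 = -427500$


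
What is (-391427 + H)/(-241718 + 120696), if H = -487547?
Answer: 439487/60511 ≈ 7.2629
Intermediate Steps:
(-391427 + H)/(-241718 + 120696) = (-391427 - 487547)/(-241718 + 120696) = -878974/(-121022) = -878974*(-1/121022) = 439487/60511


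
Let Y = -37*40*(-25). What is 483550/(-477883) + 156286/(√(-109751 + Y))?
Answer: -483550/477883 - 156286*I*√72751/72751 ≈ -1.0119 - 579.43*I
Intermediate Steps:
Y = 37000 (Y = -1480*(-25) = 37000)
483550/(-477883) + 156286/(√(-109751 + Y)) = 483550/(-477883) + 156286/(√(-109751 + 37000)) = 483550*(-1/477883) + 156286/(√(-72751)) = -483550/477883 + 156286/((I*√72751)) = -483550/477883 + 156286*(-I*√72751/72751) = -483550/477883 - 156286*I*√72751/72751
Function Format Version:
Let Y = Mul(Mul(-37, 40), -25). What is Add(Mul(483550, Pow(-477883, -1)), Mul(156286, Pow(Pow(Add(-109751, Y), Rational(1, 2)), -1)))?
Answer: Add(Rational(-483550, 477883), Mul(Rational(-156286, 72751), I, Pow(72751, Rational(1, 2)))) ≈ Add(-1.0119, Mul(-579.43, I))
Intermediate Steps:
Y = 37000 (Y = Mul(-1480, -25) = 37000)
Add(Mul(483550, Pow(-477883, -1)), Mul(156286, Pow(Pow(Add(-109751, Y), Rational(1, 2)), -1))) = Add(Mul(483550, Pow(-477883, -1)), Mul(156286, Pow(Pow(Add(-109751, 37000), Rational(1, 2)), -1))) = Add(Mul(483550, Rational(-1, 477883)), Mul(156286, Pow(Pow(-72751, Rational(1, 2)), -1))) = Add(Rational(-483550, 477883), Mul(156286, Pow(Mul(I, Pow(72751, Rational(1, 2))), -1))) = Add(Rational(-483550, 477883), Mul(156286, Mul(Rational(-1, 72751), I, Pow(72751, Rational(1, 2))))) = Add(Rational(-483550, 477883), Mul(Rational(-156286, 72751), I, Pow(72751, Rational(1, 2))))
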